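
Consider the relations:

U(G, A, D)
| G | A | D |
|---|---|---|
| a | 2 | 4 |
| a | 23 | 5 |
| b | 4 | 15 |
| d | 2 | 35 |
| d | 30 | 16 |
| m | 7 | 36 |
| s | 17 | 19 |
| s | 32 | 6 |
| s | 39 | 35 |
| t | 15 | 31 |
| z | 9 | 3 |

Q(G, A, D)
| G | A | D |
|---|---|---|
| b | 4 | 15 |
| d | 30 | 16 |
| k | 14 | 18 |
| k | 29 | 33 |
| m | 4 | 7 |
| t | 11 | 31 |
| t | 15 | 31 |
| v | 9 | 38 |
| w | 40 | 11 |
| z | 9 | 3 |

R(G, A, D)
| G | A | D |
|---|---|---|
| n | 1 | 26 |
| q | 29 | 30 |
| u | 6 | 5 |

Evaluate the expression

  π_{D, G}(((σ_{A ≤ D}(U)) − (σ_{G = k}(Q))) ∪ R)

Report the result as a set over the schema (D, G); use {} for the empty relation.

{(15, b), (19, s), (26, n), (30, q), (31, t), (35, d), (36, m), (4, a), (5, u)}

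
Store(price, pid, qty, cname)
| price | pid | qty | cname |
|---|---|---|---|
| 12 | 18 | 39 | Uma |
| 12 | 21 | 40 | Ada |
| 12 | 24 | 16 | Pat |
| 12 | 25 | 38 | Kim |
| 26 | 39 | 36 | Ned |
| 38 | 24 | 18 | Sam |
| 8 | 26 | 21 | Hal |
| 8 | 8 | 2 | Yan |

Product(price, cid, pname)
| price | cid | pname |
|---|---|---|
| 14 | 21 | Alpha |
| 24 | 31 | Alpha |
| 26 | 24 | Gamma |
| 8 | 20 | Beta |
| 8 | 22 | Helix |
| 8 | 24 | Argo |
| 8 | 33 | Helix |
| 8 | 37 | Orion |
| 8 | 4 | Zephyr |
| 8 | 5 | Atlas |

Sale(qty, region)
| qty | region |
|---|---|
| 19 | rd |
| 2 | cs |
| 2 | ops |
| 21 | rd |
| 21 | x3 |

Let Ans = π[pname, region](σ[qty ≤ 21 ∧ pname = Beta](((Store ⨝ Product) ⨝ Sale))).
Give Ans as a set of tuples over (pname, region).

Store ⋈ Product (natural join on price): {(26, 39, 36, Ned, 24, Gamma), (8, 26, 21, Hal, 20, Beta), (8, 26, 21, Hal, 22, Helix), (8, 26, 21, Hal, 24, Argo), (8, 26, 21, Hal, 33, Helix), (8, 26, 21, Hal, 37, Orion), (8, 26, 21, Hal, 4, Zephyr), (8, 26, 21, Hal, 5, Atlas), (8, 8, 2, Yan, 20, Beta), (8, 8, 2, Yan, 22, Helix), (8, 8, 2, Yan, 24, Argo), (8, 8, 2, Yan, 33, Helix), (8, 8, 2, Yan, 37, Orion), (8, 8, 2, Yan, 4, Zephyr), (8, 8, 2, Yan, 5, Atlas)}
(Store ⨝ Product) ⋈ Sale (natural join on qty): {(8, 26, 21, Hal, 20, Beta, rd), (8, 26, 21, Hal, 20, Beta, x3), (8, 26, 21, Hal, 22, Helix, rd), (8, 26, 21, Hal, 22, Helix, x3), (8, 26, 21, Hal, 24, Argo, rd), (8, 26, 21, Hal, 24, Argo, x3), (8, 26, 21, Hal, 33, Helix, rd), (8, 26, 21, Hal, 33, Helix, x3), (8, 26, 21, Hal, 37, Orion, rd), (8, 26, 21, Hal, 37, Orion, x3), (8, 26, 21, Hal, 4, Zephyr, rd), (8, 26, 21, Hal, 4, Zephyr, x3), (8, 26, 21, Hal, 5, Atlas, rd), (8, 26, 21, Hal, 5, Atlas, x3), (8, 8, 2, Yan, 20, Beta, cs), (8, 8, 2, Yan, 20, Beta, ops), (8, 8, 2, Yan, 22, Helix, cs), (8, 8, 2, Yan, 22, Helix, ops), (8, 8, 2, Yan, 24, Argo, cs), (8, 8, 2, Yan, 24, Argo, ops), (8, 8, 2, Yan, 33, Helix, cs), (8, 8, 2, Yan, 33, Helix, ops), (8, 8, 2, Yan, 37, Orion, cs), (8, 8, 2, Yan, 37, Orion, ops), (8, 8, 2, Yan, 4, Zephyr, cs), (8, 8, 2, Yan, 4, Zephyr, ops), (8, 8, 2, Yan, 5, Atlas, cs), (8, 8, 2, Yan, 5, Atlas, ops)}
Selection qty ≤ 21 ∧ pname = Beta: {(8, 26, 21, Hal, 20, Beta, rd), (8, 26, 21, Hal, 20, Beta, x3), (8, 8, 2, Yan, 20, Beta, cs), (8, 8, 2, Yan, 20, Beta, ops)}
π_{pname, region} gives {(Beta, cs), (Beta, ops), (Beta, rd), (Beta, x3)}.

{(Beta, cs), (Beta, ops), (Beta, rd), (Beta, x3)}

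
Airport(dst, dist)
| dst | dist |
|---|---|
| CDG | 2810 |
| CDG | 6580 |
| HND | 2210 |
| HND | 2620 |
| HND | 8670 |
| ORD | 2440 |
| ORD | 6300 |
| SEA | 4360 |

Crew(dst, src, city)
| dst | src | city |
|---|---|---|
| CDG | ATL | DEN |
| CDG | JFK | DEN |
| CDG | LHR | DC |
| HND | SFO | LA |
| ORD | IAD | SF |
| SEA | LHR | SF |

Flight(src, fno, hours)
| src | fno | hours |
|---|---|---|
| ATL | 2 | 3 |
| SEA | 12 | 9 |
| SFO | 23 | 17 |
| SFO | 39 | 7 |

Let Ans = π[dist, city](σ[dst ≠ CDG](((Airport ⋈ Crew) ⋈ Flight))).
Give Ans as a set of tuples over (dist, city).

Natural join on dst: {(CDG, 2810, ATL, DEN), (CDG, 2810, JFK, DEN), (CDG, 2810, LHR, DC), (CDG, 6580, ATL, DEN), (CDG, 6580, JFK, DEN), (CDG, 6580, LHR, DC), (HND, 2210, SFO, LA), (HND, 2620, SFO, LA), (HND, 8670, SFO, LA), (ORD, 2440, IAD, SF), (ORD, 6300, IAD, SF), (SEA, 4360, LHR, SF)}
Natural join on src: {(CDG, 2810, ATL, DEN, 2, 3), (CDG, 6580, ATL, DEN, 2, 3), (HND, 2210, SFO, LA, 23, 17), (HND, 2210, SFO, LA, 39, 7), (HND, 2620, SFO, LA, 23, 17), (HND, 2620, SFO, LA, 39, 7), (HND, 8670, SFO, LA, 23, 17), (HND, 8670, SFO, LA, 39, 7)}
σ[dst ≠ CDG]: keep tuples satisfying dst ≠ CDG → {(HND, 2210, SFO, LA, 23, 17), (HND, 2210, SFO, LA, 39, 7), (HND, 2620, SFO, LA, 23, 17), (HND, 2620, SFO, LA, 39, 7), (HND, 8670, SFO, LA, 23, 17), (HND, 8670, SFO, LA, 39, 7)}
π[dist, city]: project onto (dist, city) (3 duplicate(s) eliminated) → {(2210, LA), (2620, LA), (8670, LA)}

{(2210, LA), (2620, LA), (8670, LA)}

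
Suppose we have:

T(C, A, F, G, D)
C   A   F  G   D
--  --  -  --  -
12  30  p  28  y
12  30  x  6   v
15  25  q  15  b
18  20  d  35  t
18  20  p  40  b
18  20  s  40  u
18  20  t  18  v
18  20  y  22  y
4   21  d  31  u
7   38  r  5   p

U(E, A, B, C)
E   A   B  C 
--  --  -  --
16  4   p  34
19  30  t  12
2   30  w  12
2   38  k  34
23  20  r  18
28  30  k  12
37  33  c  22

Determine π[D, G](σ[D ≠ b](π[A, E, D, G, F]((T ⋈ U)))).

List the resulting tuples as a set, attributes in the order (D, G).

{(t, 35), (u, 40), (v, 18), (v, 6), (y, 22), (y, 28)}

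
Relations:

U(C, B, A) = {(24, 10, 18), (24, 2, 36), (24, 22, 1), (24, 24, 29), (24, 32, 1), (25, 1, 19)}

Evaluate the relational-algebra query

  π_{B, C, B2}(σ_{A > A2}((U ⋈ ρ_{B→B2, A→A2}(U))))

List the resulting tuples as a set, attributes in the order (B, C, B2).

ρ[B→B2, A→A2]: schema becomes (C, B2, A2); tuples unchanged.
Joining U and ρ_{B→B2, A→A2}(U) on C yields {(24, 10, 18, 10, 18), (24, 10, 18, 2, 36), (24, 10, 18, 22, 1), (24, 10, 18, 24, 29), (24, 10, 18, 32, 1), (24, 2, 36, 10, 18), (24, 2, 36, 2, 36), (24, 2, 36, 22, 1), (24, 2, 36, 24, 29), (24, 2, 36, 32, 1), (24, 22, 1, 10, 18), (24, 22, 1, 2, 36), (24, 22, 1, 22, 1), (24, 22, 1, 24, 29), (24, 22, 1, 32, 1), (24, 24, 29, 10, 18), (24, 24, 29, 2, 36), (24, 24, 29, 22, 1), (24, 24, 29, 24, 29), (24, 24, 29, 32, 1), (24, 32, 1, 10, 18), (24, 32, 1, 2, 36), (24, 32, 1, 22, 1), (24, 32, 1, 24, 29), (24, 32, 1, 32, 1), (25, 1, 19, 1, 19)}.
Selection A > A2: {(24, 10, 18, 22, 1), (24, 10, 18, 32, 1), (24, 2, 36, 10, 18), (24, 2, 36, 22, 1), (24, 2, 36, 24, 29), (24, 2, 36, 32, 1), (24, 24, 29, 10, 18), (24, 24, 29, 22, 1), (24, 24, 29, 32, 1)}
Projecting to B, C, B2: {(10, 24, 22), (10, 24, 32), (2, 24, 10), (2, 24, 22), (2, 24, 24), (2, 24, 32), (24, 24, 10), (24, 24, 22), (24, 24, 32)}

{(10, 24, 22), (10, 24, 32), (2, 24, 10), (2, 24, 22), (2, 24, 24), (2, 24, 32), (24, 24, 10), (24, 24, 22), (24, 24, 32)}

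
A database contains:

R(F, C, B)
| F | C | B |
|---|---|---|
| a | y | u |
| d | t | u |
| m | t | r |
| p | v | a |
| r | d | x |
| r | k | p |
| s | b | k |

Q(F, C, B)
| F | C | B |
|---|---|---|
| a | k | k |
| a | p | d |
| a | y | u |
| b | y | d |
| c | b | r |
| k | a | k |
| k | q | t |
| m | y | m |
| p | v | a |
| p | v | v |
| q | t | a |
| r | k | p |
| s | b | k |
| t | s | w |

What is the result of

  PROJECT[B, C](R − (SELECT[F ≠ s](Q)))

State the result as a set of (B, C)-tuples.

Apply σ_{F ≠ s}; surviving tuples: {(a, k, k), (a, p, d), (a, y, u), (b, y, d), (c, b, r), (k, a, k), (k, q, t), (m, y, m), (p, v, a), (p, v, v), (q, t, a), (r, k, p), (t, s, w)}
Difference: {(a, y, u), (d, t, u), (m, t, r), (p, v, a), (r, d, x), (r, k, p), (s, b, k)} with {(a, k, k), (a, p, d), (a, y, u), (b, y, d), (c, b, r), (k, a, k), (k, q, t), (m, y, m), (p, v, a), (p, v, v), (q, t, a), (r, k, p), (t, s, w)} → {(d, t, u), (m, t, r), (r, d, x), (s, b, k)}
Keep only column(s) B, C: {(k, b), (r, t), (u, t), (x, d)}

{(k, b), (r, t), (u, t), (x, d)}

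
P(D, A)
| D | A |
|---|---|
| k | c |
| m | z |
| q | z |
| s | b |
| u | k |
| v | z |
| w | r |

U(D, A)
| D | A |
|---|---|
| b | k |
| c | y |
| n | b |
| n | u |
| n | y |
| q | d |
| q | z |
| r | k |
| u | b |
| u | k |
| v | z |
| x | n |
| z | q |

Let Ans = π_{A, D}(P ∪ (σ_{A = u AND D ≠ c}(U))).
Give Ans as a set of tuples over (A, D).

{(b, s), (c, k), (k, u), (r, w), (u, n), (z, m), (z, q), (z, v)}

Apply σ_{A = u AND D ≠ c}; surviving tuples: {(n, u)}
Union: {(k, c), (m, z), (q, z), (s, b), (u, k), (v, z), (w, r)} with {(n, u)} → {(k, c), (m, z), (n, u), (q, z), (s, b), (u, k), (v, z), (w, r)}
π_{A, D} gives {(b, s), (c, k), (k, u), (r, w), (u, n), (z, m), (z, q), (z, v)}.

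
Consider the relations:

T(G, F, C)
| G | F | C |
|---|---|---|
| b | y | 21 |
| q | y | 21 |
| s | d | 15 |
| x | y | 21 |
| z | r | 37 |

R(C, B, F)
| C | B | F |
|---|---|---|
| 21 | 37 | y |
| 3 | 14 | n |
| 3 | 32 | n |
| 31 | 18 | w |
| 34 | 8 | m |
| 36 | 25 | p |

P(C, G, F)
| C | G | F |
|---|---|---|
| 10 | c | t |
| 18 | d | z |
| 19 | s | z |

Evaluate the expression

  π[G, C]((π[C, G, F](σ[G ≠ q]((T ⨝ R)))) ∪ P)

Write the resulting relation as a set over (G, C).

Joining T and R on F, C yields {(b, y, 21, 37), (q, y, 21, 37), (x, y, 21, 37)}.
Filtering on G ≠ q leaves {(b, y, 21, 37), (x, y, 21, 37)}.
Keep only column(s) C, G, F: {(21, b, y), (21, x, y)}
Union: {(21, b, y), (21, x, y)} with {(10, c, t), (18, d, z), (19, s, z)} → {(10, c, t), (18, d, z), (19, s, z), (21, b, y), (21, x, y)}
Keep only column(s) G, C: {(b, 21), (c, 10), (d, 18), (s, 19), (x, 21)}

{(b, 21), (c, 10), (d, 18), (s, 19), (x, 21)}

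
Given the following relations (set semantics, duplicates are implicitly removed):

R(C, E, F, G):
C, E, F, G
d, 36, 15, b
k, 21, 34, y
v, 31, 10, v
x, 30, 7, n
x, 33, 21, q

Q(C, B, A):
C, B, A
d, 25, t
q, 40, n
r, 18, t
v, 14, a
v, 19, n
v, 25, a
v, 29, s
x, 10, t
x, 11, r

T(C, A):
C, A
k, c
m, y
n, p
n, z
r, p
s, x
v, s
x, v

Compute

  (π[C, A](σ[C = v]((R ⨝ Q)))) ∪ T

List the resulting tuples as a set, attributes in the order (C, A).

{(k, c), (m, y), (n, p), (n, z), (r, p), (s, x), (v, a), (v, n), (v, s), (x, v)}

Joining R and Q on C yields {(d, 36, 15, b, 25, t), (v, 31, 10, v, 14, a), (v, 31, 10, v, 19, n), (v, 31, 10, v, 25, a), (v, 31, 10, v, 29, s), (x, 30, 7, n, 10, t), (x, 30, 7, n, 11, r), (x, 33, 21, q, 10, t), (x, 33, 21, q, 11, r)}.
Selection C = v: {(v, 31, 10, v, 14, a), (v, 31, 10, v, 19, n), (v, 31, 10, v, 25, a), (v, 31, 10, v, 29, s)}
π[C, A]: project onto (C, A) (1 duplicate(s) eliminated) → {(v, a), (v, n), (v, s)}
Set union of the two operands is {(k, c), (m, y), (n, p), (n, z), (r, p), (s, x), (v, a), (v, n), (v, s), (x, v)}.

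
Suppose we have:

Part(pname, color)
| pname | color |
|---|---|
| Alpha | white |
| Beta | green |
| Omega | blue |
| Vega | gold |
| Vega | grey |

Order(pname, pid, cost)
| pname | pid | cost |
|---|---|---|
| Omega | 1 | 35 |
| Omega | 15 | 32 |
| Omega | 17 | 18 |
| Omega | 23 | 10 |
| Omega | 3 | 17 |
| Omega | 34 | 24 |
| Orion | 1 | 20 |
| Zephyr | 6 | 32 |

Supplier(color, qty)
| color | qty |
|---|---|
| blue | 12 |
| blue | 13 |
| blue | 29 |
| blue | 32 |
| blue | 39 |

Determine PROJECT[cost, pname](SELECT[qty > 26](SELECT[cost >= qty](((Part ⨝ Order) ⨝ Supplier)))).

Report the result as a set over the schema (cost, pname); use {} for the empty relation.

{(32, Omega), (35, Omega)}

Joining Part and Order on pname yields {(Omega, blue, 1, 35), (Omega, blue, 15, 32), (Omega, blue, 17, 18), (Omega, blue, 23, 10), (Omega, blue, 3, 17), (Omega, blue, 34, 24)}.
Joining (Part ⨝ Order) and Supplier on color yields {(Omega, blue, 1, 35, 12), (Omega, blue, 1, 35, 13), (Omega, blue, 1, 35, 29), (Omega, blue, 1, 35, 32), (Omega, blue, 1, 35, 39), (Omega, blue, 15, 32, 12), (Omega, blue, 15, 32, 13), (Omega, blue, 15, 32, 29), (Omega, blue, 15, 32, 32), (Omega, blue, 15, 32, 39), (Omega, blue, 17, 18, 12), (Omega, blue, 17, 18, 13), (Omega, blue, 17, 18, 29), (Omega, blue, 17, 18, 32), (Omega, blue, 17, 18, 39), (Omega, blue, 23, 10, 12), (Omega, blue, 23, 10, 13), (Omega, blue, 23, 10, 29), (Omega, blue, 23, 10, 32), (Omega, blue, 23, 10, 39), (Omega, blue, 3, 17, 12), (Omega, blue, 3, 17, 13), (Omega, blue, 3, 17, 29), (Omega, blue, 3, 17, 32), (Omega, blue, 3, 17, 39), (Omega, blue, 34, 24, 12), (Omega, blue, 34, 24, 13), (Omega, blue, 34, 24, 29), (Omega, blue, 34, 24, 32), (Omega, blue, 34, 24, 39)}.
σ[cost >= qty]: keep tuples satisfying cost >= qty → {(Omega, blue, 1, 35, 12), (Omega, blue, 1, 35, 13), (Omega, blue, 1, 35, 29), (Omega, blue, 1, 35, 32), (Omega, blue, 15, 32, 12), (Omega, blue, 15, 32, 13), (Omega, blue, 15, 32, 29), (Omega, blue, 15, 32, 32), (Omega, blue, 17, 18, 12), (Omega, blue, 17, 18, 13), (Omega, blue, 3, 17, 12), (Omega, blue, 3, 17, 13), (Omega, blue, 34, 24, 12), (Omega, blue, 34, 24, 13)}
σ[qty > 26]: keep tuples satisfying qty > 26 → {(Omega, blue, 1, 35, 29), (Omega, blue, 1, 35, 32), (Omega, blue, 15, 32, 29), (Omega, blue, 15, 32, 32)}
Keep only column(s) cost, pname (2 duplicate(s) eliminated): {(32, Omega), (35, Omega)}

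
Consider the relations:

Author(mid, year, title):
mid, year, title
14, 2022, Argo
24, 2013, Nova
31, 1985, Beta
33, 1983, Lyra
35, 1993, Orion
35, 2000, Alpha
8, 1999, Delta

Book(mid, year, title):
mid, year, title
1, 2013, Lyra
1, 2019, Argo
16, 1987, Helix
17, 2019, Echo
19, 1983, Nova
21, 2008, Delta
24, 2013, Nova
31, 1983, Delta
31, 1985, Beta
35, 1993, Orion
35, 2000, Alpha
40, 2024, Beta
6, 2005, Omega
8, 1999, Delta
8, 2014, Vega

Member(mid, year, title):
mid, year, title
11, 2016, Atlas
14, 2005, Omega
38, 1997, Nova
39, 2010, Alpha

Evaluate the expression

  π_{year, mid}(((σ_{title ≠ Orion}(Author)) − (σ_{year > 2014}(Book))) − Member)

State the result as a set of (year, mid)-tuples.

σ[title ≠ Orion]: keep tuples satisfying title ≠ Orion → {(14, 2022, Argo), (24, 2013, Nova), (31, 1985, Beta), (33, 1983, Lyra), (35, 2000, Alpha), (8, 1999, Delta)}
σ[year > 2014]: keep tuples satisfying year > 2014 → {(1, 2019, Argo), (17, 2019, Echo), (40, 2024, Beta)}
Set difference of the two operands is {(14, 2022, Argo), (24, 2013, Nova), (31, 1985, Beta), (33, 1983, Lyra), (35, 2000, Alpha), (8, 1999, Delta)}.
Set difference of the two operands is {(14, 2022, Argo), (24, 2013, Nova), (31, 1985, Beta), (33, 1983, Lyra), (35, 2000, Alpha), (8, 1999, Delta)}.
Keep only column(s) year, mid: {(1983, 33), (1985, 31), (1999, 8), (2000, 35), (2013, 24), (2022, 14)}

{(1983, 33), (1985, 31), (1999, 8), (2000, 35), (2013, 24), (2022, 14)}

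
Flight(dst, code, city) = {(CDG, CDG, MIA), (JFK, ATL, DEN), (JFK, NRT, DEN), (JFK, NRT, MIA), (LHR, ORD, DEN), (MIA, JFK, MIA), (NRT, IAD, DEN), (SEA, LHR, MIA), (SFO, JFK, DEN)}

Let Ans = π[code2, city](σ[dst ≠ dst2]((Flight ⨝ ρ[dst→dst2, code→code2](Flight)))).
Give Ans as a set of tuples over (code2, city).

{(ATL, DEN), (CDG, MIA), (IAD, DEN), (JFK, DEN), (JFK, MIA), (LHR, MIA), (NRT, DEN), (NRT, MIA), (ORD, DEN)}

ρ[dst→dst2, code→code2]: schema becomes (dst2, code2, city); tuples unchanged.
Joining Flight and ρ[dst→dst2, code→code2](Flight) on city yields {(CDG, CDG, MIA, CDG, CDG), (CDG, CDG, MIA, JFK, NRT), (CDG, CDG, MIA, MIA, JFK), (CDG, CDG, MIA, SEA, LHR), (JFK, ATL, DEN, JFK, ATL), (JFK, ATL, DEN, JFK, NRT), (JFK, ATL, DEN, LHR, ORD), (JFK, ATL, DEN, NRT, IAD), (JFK, ATL, DEN, SFO, JFK), (JFK, NRT, DEN, JFK, ATL), (JFK, NRT, DEN, JFK, NRT), (JFK, NRT, DEN, LHR, ORD), (JFK, NRT, DEN, NRT, IAD), (JFK, NRT, DEN, SFO, JFK), (JFK, NRT, MIA, CDG, CDG), (JFK, NRT, MIA, JFK, NRT), (JFK, NRT, MIA, MIA, JFK), (JFK, NRT, MIA, SEA, LHR), (LHR, ORD, DEN, JFK, ATL), (LHR, ORD, DEN, JFK, NRT), (LHR, ORD, DEN, LHR, ORD), (LHR, ORD, DEN, NRT, IAD), (LHR, ORD, DEN, SFO, JFK), (MIA, JFK, MIA, CDG, CDG), (MIA, JFK, MIA, JFK, NRT), (MIA, JFK, MIA, MIA, JFK), (MIA, JFK, MIA, SEA, LHR), (NRT, IAD, DEN, JFK, ATL), (NRT, IAD, DEN, JFK, NRT), (NRT, IAD, DEN, LHR, ORD), (NRT, IAD, DEN, NRT, IAD), (NRT, IAD, DEN, SFO, JFK), (SEA, LHR, MIA, CDG, CDG), (SEA, LHR, MIA, JFK, NRT), (SEA, LHR, MIA, MIA, JFK), (SEA, LHR, MIA, SEA, LHR), (SFO, JFK, DEN, JFK, ATL), (SFO, JFK, DEN, JFK, NRT), (SFO, JFK, DEN, LHR, ORD), (SFO, JFK, DEN, NRT, IAD), (SFO, JFK, DEN, SFO, JFK)}.
Filtering on dst ≠ dst2 leaves {(CDG, CDG, MIA, JFK, NRT), (CDG, CDG, MIA, MIA, JFK), (CDG, CDG, MIA, SEA, LHR), (JFK, ATL, DEN, LHR, ORD), (JFK, ATL, DEN, NRT, IAD), (JFK, ATL, DEN, SFO, JFK), (JFK, NRT, DEN, LHR, ORD), (JFK, NRT, DEN, NRT, IAD), (JFK, NRT, DEN, SFO, JFK), (JFK, NRT, MIA, CDG, CDG), (JFK, NRT, MIA, MIA, JFK), (JFK, NRT, MIA, SEA, LHR), (LHR, ORD, DEN, JFK, ATL), (LHR, ORD, DEN, JFK, NRT), (LHR, ORD, DEN, NRT, IAD), (LHR, ORD, DEN, SFO, JFK), (MIA, JFK, MIA, CDG, CDG), (MIA, JFK, MIA, JFK, NRT), (MIA, JFK, MIA, SEA, LHR), (NRT, IAD, DEN, JFK, ATL), (NRT, IAD, DEN, JFK, NRT), (NRT, IAD, DEN, LHR, ORD), (NRT, IAD, DEN, SFO, JFK), (SEA, LHR, MIA, CDG, CDG), (SEA, LHR, MIA, JFK, NRT), (SEA, LHR, MIA, MIA, JFK), (SFO, JFK, DEN, JFK, ATL), (SFO, JFK, DEN, JFK, NRT), (SFO, JFK, DEN, LHR, ORD), (SFO, JFK, DEN, NRT, IAD)}.
Keep only column(s) code2, city (21 duplicate(s) eliminated): {(ATL, DEN), (CDG, MIA), (IAD, DEN), (JFK, DEN), (JFK, MIA), (LHR, MIA), (NRT, DEN), (NRT, MIA), (ORD, DEN)}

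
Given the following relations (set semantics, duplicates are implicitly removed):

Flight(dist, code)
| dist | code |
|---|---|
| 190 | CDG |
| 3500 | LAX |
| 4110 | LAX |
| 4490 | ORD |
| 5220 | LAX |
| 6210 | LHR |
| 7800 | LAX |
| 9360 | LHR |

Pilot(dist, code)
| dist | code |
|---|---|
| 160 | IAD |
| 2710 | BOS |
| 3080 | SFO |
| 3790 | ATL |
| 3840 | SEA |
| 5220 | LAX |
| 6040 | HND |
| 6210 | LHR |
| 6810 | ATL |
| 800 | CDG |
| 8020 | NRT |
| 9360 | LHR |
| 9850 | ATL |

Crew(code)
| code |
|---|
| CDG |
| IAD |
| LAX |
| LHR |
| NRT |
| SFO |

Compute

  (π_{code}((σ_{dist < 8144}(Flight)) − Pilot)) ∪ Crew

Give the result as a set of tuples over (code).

{CDG, IAD, LAX, LHR, NRT, ORD, SFO}

Selection dist < 8144: {(190, CDG), (3500, LAX), (4110, LAX), (4490, ORD), (5220, LAX), (6210, LHR), (7800, LAX)}
Taking the difference: {(190, CDG), (3500, LAX), (4110, LAX), (4490, ORD), (7800, LAX)}
π[code]: project onto (code) (2 duplicate(s) eliminated) → {CDG, LAX, ORD}
Taking the union: {CDG, IAD, LAX, LHR, NRT, ORD, SFO}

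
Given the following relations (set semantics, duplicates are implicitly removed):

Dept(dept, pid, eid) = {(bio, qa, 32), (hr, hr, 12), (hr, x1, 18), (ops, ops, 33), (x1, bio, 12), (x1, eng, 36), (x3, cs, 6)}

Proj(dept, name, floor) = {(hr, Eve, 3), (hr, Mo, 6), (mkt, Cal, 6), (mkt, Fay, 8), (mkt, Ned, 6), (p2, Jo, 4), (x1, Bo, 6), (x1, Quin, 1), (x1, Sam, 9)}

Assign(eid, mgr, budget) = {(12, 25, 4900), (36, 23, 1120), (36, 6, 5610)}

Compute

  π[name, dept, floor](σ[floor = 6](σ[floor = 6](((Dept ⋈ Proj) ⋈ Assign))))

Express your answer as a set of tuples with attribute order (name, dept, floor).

{(Bo, x1, 6), (Mo, hr, 6)}

Joining Dept and Proj on dept yields {(hr, hr, 12, Eve, 3), (hr, hr, 12, Mo, 6), (hr, x1, 18, Eve, 3), (hr, x1, 18, Mo, 6), (x1, bio, 12, Bo, 6), (x1, bio, 12, Quin, 1), (x1, bio, 12, Sam, 9), (x1, eng, 36, Bo, 6), (x1, eng, 36, Quin, 1), (x1, eng, 36, Sam, 9)}.
Joining (Dept ⋈ Proj) and Assign on eid yields {(hr, hr, 12, Eve, 3, 25, 4900), (hr, hr, 12, Mo, 6, 25, 4900), (x1, bio, 12, Bo, 6, 25, 4900), (x1, bio, 12, Quin, 1, 25, 4900), (x1, bio, 12, Sam, 9, 25, 4900), (x1, eng, 36, Bo, 6, 23, 1120), (x1, eng, 36, Bo, 6, 6, 5610), (x1, eng, 36, Quin, 1, 23, 1120), (x1, eng, 36, Quin, 1, 6, 5610), (x1, eng, 36, Sam, 9, 23, 1120), (x1, eng, 36, Sam, 9, 6, 5610)}.
Apply σ_{floor = 6}; surviving tuples: {(hr, hr, 12, Mo, 6, 25, 4900), (x1, bio, 12, Bo, 6, 25, 4900), (x1, eng, 36, Bo, 6, 23, 1120), (x1, eng, 36, Bo, 6, 6, 5610)}
Apply σ_{floor = 6}; surviving tuples: {(hr, hr, 12, Mo, 6, 25, 4900), (x1, bio, 12, Bo, 6, 25, 4900), (x1, eng, 36, Bo, 6, 23, 1120), (x1, eng, 36, Bo, 6, 6, 5610)}
π[name, dept, floor]: project onto (name, dept, floor) (2 duplicate(s) eliminated) → {(Bo, x1, 6), (Mo, hr, 6)}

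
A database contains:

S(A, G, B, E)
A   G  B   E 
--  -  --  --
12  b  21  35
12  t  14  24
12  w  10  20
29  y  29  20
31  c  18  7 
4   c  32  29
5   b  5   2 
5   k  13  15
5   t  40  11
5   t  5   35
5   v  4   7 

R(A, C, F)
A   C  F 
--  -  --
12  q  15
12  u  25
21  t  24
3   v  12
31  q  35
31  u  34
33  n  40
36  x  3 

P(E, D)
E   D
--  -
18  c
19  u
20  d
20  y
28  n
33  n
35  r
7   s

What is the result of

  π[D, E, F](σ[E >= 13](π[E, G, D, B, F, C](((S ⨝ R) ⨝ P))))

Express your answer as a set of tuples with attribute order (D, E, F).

Joining S and R on A yields {(12, b, 21, 35, q, 15), (12, b, 21, 35, u, 25), (12, t, 14, 24, q, 15), (12, t, 14, 24, u, 25), (12, w, 10, 20, q, 15), (12, w, 10, 20, u, 25), (31, c, 18, 7, q, 35), (31, c, 18, 7, u, 34)}.
Joining (S ⨝ R) and P on E yields {(12, b, 21, 35, q, 15, r), (12, b, 21, 35, u, 25, r), (12, w, 10, 20, q, 15, d), (12, w, 10, 20, q, 15, y), (12, w, 10, 20, u, 25, d), (12, w, 10, 20, u, 25, y), (31, c, 18, 7, q, 35, s), (31, c, 18, 7, u, 34, s)}.
Projecting to E, G, D, B, F, C: {(20, w, d, 10, 15, q), (20, w, d, 10, 25, u), (20, w, y, 10, 15, q), (20, w, y, 10, 25, u), (35, b, r, 21, 15, q), (35, b, r, 21, 25, u), (7, c, s, 18, 34, u), (7, c, s, 18, 35, q)}
Apply σ_{E >= 13}; surviving tuples: {(20, w, d, 10, 15, q), (20, w, d, 10, 25, u), (20, w, y, 10, 15, q), (20, w, y, 10, 25, u), (35, b, r, 21, 15, q), (35, b, r, 21, 25, u)}
Projecting to D, E, F: {(d, 20, 15), (d, 20, 25), (r, 35, 15), (r, 35, 25), (y, 20, 15), (y, 20, 25)}

{(d, 20, 15), (d, 20, 25), (r, 35, 15), (r, 35, 25), (y, 20, 15), (y, 20, 25)}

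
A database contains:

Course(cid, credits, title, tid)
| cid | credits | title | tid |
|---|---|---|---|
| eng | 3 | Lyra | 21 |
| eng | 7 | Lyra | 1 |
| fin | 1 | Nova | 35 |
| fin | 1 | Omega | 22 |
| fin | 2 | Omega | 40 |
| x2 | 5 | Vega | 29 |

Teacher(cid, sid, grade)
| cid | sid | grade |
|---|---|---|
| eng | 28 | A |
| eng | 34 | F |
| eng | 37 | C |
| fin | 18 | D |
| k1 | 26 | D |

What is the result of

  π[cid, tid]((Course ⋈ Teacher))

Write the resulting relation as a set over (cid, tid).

{(eng, 1), (eng, 21), (fin, 22), (fin, 35), (fin, 40)}

Course ⋈ Teacher (natural join on cid): {(eng, 3, Lyra, 21, 28, A), (eng, 3, Lyra, 21, 34, F), (eng, 3, Lyra, 21, 37, C), (eng, 7, Lyra, 1, 28, A), (eng, 7, Lyra, 1, 34, F), (eng, 7, Lyra, 1, 37, C), (fin, 1, Nova, 35, 18, D), (fin, 1, Omega, 22, 18, D), (fin, 2, Omega, 40, 18, D)}
Keep only column(s) cid, tid (4 duplicate(s) eliminated): {(eng, 1), (eng, 21), (fin, 22), (fin, 35), (fin, 40)}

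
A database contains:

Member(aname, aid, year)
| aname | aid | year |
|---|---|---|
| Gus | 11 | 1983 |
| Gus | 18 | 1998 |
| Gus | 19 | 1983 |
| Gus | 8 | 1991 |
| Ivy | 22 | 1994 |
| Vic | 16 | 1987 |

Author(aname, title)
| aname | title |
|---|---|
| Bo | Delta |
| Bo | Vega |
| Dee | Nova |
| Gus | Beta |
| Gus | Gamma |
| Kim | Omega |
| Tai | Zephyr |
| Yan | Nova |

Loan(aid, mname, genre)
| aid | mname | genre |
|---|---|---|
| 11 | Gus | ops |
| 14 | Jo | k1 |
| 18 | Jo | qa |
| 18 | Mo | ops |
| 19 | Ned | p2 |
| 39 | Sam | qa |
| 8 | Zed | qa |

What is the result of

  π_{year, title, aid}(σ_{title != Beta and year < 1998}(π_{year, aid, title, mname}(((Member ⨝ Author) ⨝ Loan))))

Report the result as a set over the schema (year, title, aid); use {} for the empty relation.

{(1983, Gamma, 11), (1983, Gamma, 19), (1991, Gamma, 8)}

Joining Member and Author on aname yields {(Gus, 11, 1983, Beta), (Gus, 11, 1983, Gamma), (Gus, 18, 1998, Beta), (Gus, 18, 1998, Gamma), (Gus, 19, 1983, Beta), (Gus, 19, 1983, Gamma), (Gus, 8, 1991, Beta), (Gus, 8, 1991, Gamma)}.
Joining (Member ⨝ Author) and Loan on aid yields {(Gus, 11, 1983, Beta, Gus, ops), (Gus, 11, 1983, Gamma, Gus, ops), (Gus, 18, 1998, Beta, Jo, qa), (Gus, 18, 1998, Beta, Mo, ops), (Gus, 18, 1998, Gamma, Jo, qa), (Gus, 18, 1998, Gamma, Mo, ops), (Gus, 19, 1983, Beta, Ned, p2), (Gus, 19, 1983, Gamma, Ned, p2), (Gus, 8, 1991, Beta, Zed, qa), (Gus, 8, 1991, Gamma, Zed, qa)}.
π_{year, aid, title, mname} gives {(1983, 11, Beta, Gus), (1983, 11, Gamma, Gus), (1983, 19, Beta, Ned), (1983, 19, Gamma, Ned), (1991, 8, Beta, Zed), (1991, 8, Gamma, Zed), (1998, 18, Beta, Jo), (1998, 18, Beta, Mo), (1998, 18, Gamma, Jo), (1998, 18, Gamma, Mo)}.
Filtering on title != Beta and year < 1998 leaves {(1983, 11, Gamma, Gus), (1983, 19, Gamma, Ned), (1991, 8, Gamma, Zed)}.
π_{year, title, aid} gives {(1983, Gamma, 11), (1983, Gamma, 19), (1991, Gamma, 8)}.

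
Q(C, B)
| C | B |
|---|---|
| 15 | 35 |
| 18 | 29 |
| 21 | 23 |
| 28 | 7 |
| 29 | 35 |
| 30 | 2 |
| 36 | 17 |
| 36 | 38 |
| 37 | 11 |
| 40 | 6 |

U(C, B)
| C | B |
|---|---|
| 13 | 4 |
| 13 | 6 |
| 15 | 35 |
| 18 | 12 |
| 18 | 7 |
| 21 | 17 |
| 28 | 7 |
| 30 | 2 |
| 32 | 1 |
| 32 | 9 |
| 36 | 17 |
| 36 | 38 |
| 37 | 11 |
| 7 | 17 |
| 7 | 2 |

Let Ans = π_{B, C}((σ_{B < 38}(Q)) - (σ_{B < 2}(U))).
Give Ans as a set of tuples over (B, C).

{(11, 37), (17, 36), (2, 30), (23, 21), (29, 18), (35, 15), (35, 29), (6, 40), (7, 28)}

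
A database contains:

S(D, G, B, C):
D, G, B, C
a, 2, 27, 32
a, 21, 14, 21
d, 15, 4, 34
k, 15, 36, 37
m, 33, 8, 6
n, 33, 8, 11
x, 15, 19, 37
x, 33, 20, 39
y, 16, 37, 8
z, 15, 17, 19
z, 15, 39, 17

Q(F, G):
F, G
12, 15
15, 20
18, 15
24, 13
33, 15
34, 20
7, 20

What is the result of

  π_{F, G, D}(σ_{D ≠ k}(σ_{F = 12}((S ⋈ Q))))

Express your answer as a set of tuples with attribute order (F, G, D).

{(12, 15, d), (12, 15, x), (12, 15, z)}

Natural join on G: {(d, 15, 4, 34, 12), (d, 15, 4, 34, 18), (d, 15, 4, 34, 33), (k, 15, 36, 37, 12), (k, 15, 36, 37, 18), (k, 15, 36, 37, 33), (x, 15, 19, 37, 12), (x, 15, 19, 37, 18), (x, 15, 19, 37, 33), (z, 15, 17, 19, 12), (z, 15, 17, 19, 18), (z, 15, 17, 19, 33), (z, 15, 39, 17, 12), (z, 15, 39, 17, 18), (z, 15, 39, 17, 33)}
σ[F = 12]: keep tuples satisfying F = 12 → {(d, 15, 4, 34, 12), (k, 15, 36, 37, 12), (x, 15, 19, 37, 12), (z, 15, 17, 19, 12), (z, 15, 39, 17, 12)}
σ[D ≠ k]: keep tuples satisfying D ≠ k → {(d, 15, 4, 34, 12), (x, 15, 19, 37, 12), (z, 15, 17, 19, 12), (z, 15, 39, 17, 12)}
π_{F, G, D} gives {(12, 15, d), (12, 15, x), (12, 15, z)} (1 duplicate(s) eliminated).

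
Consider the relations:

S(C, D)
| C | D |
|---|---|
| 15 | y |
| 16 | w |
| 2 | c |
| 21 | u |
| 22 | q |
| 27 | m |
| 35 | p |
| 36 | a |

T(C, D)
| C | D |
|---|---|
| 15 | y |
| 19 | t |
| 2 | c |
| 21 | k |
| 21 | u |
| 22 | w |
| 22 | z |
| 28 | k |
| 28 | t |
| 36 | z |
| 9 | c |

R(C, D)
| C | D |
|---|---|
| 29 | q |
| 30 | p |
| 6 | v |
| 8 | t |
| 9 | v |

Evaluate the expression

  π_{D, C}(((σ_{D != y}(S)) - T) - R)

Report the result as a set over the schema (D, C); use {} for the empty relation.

Filtering on D != y leaves {(16, w), (2, c), (21, u), (22, q), (27, m), (35, p), (36, a)}.
Taking the difference: {(16, w), (22, q), (27, m), (35, p), (36, a)}
Taking the difference: {(16, w), (22, q), (27, m), (35, p), (36, a)}
π[D, C]: project onto (D, C) → {(a, 36), (m, 27), (p, 35), (q, 22), (w, 16)}

{(a, 36), (m, 27), (p, 35), (q, 22), (w, 16)}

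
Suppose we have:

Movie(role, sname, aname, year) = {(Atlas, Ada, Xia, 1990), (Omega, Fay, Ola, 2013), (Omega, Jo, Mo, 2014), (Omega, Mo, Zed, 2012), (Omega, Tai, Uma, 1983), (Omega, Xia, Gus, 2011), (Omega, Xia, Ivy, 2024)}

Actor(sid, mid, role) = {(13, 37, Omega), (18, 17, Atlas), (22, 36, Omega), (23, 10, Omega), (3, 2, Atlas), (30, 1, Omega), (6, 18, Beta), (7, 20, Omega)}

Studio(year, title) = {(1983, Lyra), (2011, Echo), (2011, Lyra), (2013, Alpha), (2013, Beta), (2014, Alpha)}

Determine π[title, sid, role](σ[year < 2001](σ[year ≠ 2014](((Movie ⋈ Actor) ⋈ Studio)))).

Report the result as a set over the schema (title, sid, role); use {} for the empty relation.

Natural join on role: {(Atlas, Ada, Xia, 1990, 18, 17), (Atlas, Ada, Xia, 1990, 3, 2), (Omega, Fay, Ola, 2013, 13, 37), (Omega, Fay, Ola, 2013, 22, 36), (Omega, Fay, Ola, 2013, 23, 10), (Omega, Fay, Ola, 2013, 30, 1), (Omega, Fay, Ola, 2013, 7, 20), (Omega, Jo, Mo, 2014, 13, 37), (Omega, Jo, Mo, 2014, 22, 36), (Omega, Jo, Mo, 2014, 23, 10), (Omega, Jo, Mo, 2014, 30, 1), (Omega, Jo, Mo, 2014, 7, 20), (Omega, Mo, Zed, 2012, 13, 37), (Omega, Mo, Zed, 2012, 22, 36), (Omega, Mo, Zed, 2012, 23, 10), (Omega, Mo, Zed, 2012, 30, 1), (Omega, Mo, Zed, 2012, 7, 20), (Omega, Tai, Uma, 1983, 13, 37), (Omega, Tai, Uma, 1983, 22, 36), (Omega, Tai, Uma, 1983, 23, 10), (Omega, Tai, Uma, 1983, 30, 1), (Omega, Tai, Uma, 1983, 7, 20), (Omega, Xia, Gus, 2011, 13, 37), (Omega, Xia, Gus, 2011, 22, 36), (Omega, Xia, Gus, 2011, 23, 10), (Omega, Xia, Gus, 2011, 30, 1), (Omega, Xia, Gus, 2011, 7, 20), (Omega, Xia, Ivy, 2024, 13, 37), (Omega, Xia, Ivy, 2024, 22, 36), (Omega, Xia, Ivy, 2024, 23, 10), (Omega, Xia, Ivy, 2024, 30, 1), (Omega, Xia, Ivy, 2024, 7, 20)}
Natural join on year: {(Omega, Fay, Ola, 2013, 13, 37, Alpha), (Omega, Fay, Ola, 2013, 13, 37, Beta), (Omega, Fay, Ola, 2013, 22, 36, Alpha), (Omega, Fay, Ola, 2013, 22, 36, Beta), (Omega, Fay, Ola, 2013, 23, 10, Alpha), (Omega, Fay, Ola, 2013, 23, 10, Beta), (Omega, Fay, Ola, 2013, 30, 1, Alpha), (Omega, Fay, Ola, 2013, 30, 1, Beta), (Omega, Fay, Ola, 2013, 7, 20, Alpha), (Omega, Fay, Ola, 2013, 7, 20, Beta), (Omega, Jo, Mo, 2014, 13, 37, Alpha), (Omega, Jo, Mo, 2014, 22, 36, Alpha), (Omega, Jo, Mo, 2014, 23, 10, Alpha), (Omega, Jo, Mo, 2014, 30, 1, Alpha), (Omega, Jo, Mo, 2014, 7, 20, Alpha), (Omega, Tai, Uma, 1983, 13, 37, Lyra), (Omega, Tai, Uma, 1983, 22, 36, Lyra), (Omega, Tai, Uma, 1983, 23, 10, Lyra), (Omega, Tai, Uma, 1983, 30, 1, Lyra), (Omega, Tai, Uma, 1983, 7, 20, Lyra), (Omega, Xia, Gus, 2011, 13, 37, Echo), (Omega, Xia, Gus, 2011, 13, 37, Lyra), (Omega, Xia, Gus, 2011, 22, 36, Echo), (Omega, Xia, Gus, 2011, 22, 36, Lyra), (Omega, Xia, Gus, 2011, 23, 10, Echo), (Omega, Xia, Gus, 2011, 23, 10, Lyra), (Omega, Xia, Gus, 2011, 30, 1, Echo), (Omega, Xia, Gus, 2011, 30, 1, Lyra), (Omega, Xia, Gus, 2011, 7, 20, Echo), (Omega, Xia, Gus, 2011, 7, 20, Lyra)}
Apply σ_{year ≠ 2014}; surviving tuples: {(Omega, Fay, Ola, 2013, 13, 37, Alpha), (Omega, Fay, Ola, 2013, 13, 37, Beta), (Omega, Fay, Ola, 2013, 22, 36, Alpha), (Omega, Fay, Ola, 2013, 22, 36, Beta), (Omega, Fay, Ola, 2013, 23, 10, Alpha), (Omega, Fay, Ola, 2013, 23, 10, Beta), (Omega, Fay, Ola, 2013, 30, 1, Alpha), (Omega, Fay, Ola, 2013, 30, 1, Beta), (Omega, Fay, Ola, 2013, 7, 20, Alpha), (Omega, Fay, Ola, 2013, 7, 20, Beta), (Omega, Tai, Uma, 1983, 13, 37, Lyra), (Omega, Tai, Uma, 1983, 22, 36, Lyra), (Omega, Tai, Uma, 1983, 23, 10, Lyra), (Omega, Tai, Uma, 1983, 30, 1, Lyra), (Omega, Tai, Uma, 1983, 7, 20, Lyra), (Omega, Xia, Gus, 2011, 13, 37, Echo), (Omega, Xia, Gus, 2011, 13, 37, Lyra), (Omega, Xia, Gus, 2011, 22, 36, Echo), (Omega, Xia, Gus, 2011, 22, 36, Lyra), (Omega, Xia, Gus, 2011, 23, 10, Echo), (Omega, Xia, Gus, 2011, 23, 10, Lyra), (Omega, Xia, Gus, 2011, 30, 1, Echo), (Omega, Xia, Gus, 2011, 30, 1, Lyra), (Omega, Xia, Gus, 2011, 7, 20, Echo), (Omega, Xia, Gus, 2011, 7, 20, Lyra)}
Apply σ_{year < 2001}; surviving tuples: {(Omega, Tai, Uma, 1983, 13, 37, Lyra), (Omega, Tai, Uma, 1983, 22, 36, Lyra), (Omega, Tai, Uma, 1983, 23, 10, Lyra), (Omega, Tai, Uma, 1983, 30, 1, Lyra), (Omega, Tai, Uma, 1983, 7, 20, Lyra)}
Keep only column(s) title, sid, role: {(Lyra, 13, Omega), (Lyra, 22, Omega), (Lyra, 23, Omega), (Lyra, 30, Omega), (Lyra, 7, Omega)}

{(Lyra, 13, Omega), (Lyra, 22, Omega), (Lyra, 23, Omega), (Lyra, 30, Omega), (Lyra, 7, Omega)}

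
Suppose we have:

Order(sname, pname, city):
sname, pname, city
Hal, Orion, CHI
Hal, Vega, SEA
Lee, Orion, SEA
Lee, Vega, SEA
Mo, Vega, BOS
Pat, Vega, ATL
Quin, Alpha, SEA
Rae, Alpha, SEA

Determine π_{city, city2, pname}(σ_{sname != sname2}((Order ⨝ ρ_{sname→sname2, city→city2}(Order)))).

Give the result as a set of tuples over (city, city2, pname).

{(ATL, BOS, Vega), (ATL, SEA, Vega), (BOS, ATL, Vega), (BOS, SEA, Vega), (CHI, SEA, Orion), (SEA, ATL, Vega), (SEA, BOS, Vega), (SEA, CHI, Orion), (SEA, SEA, Alpha), (SEA, SEA, Vega)}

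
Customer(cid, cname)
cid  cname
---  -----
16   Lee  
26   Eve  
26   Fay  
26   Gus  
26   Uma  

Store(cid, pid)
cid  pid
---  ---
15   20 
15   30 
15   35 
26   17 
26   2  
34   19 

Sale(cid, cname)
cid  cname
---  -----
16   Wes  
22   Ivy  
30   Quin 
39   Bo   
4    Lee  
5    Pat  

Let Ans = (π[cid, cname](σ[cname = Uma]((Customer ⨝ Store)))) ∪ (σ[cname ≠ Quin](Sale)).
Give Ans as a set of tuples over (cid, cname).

Natural join on cid: {(26, Eve, 17), (26, Eve, 2), (26, Fay, 17), (26, Fay, 2), (26, Gus, 17), (26, Gus, 2), (26, Uma, 17), (26, Uma, 2)}
σ[cname = Uma]: keep tuples satisfying cname = Uma → {(26, Uma, 17), (26, Uma, 2)}
π[cid, cname]: project onto (cid, cname) (1 duplicate(s) eliminated) → {(26, Uma)}
σ[cname ≠ Quin]: keep tuples satisfying cname ≠ Quin → {(16, Wes), (22, Ivy), (39, Bo), (4, Lee), (5, Pat)}
Taking the union: {(16, Wes), (22, Ivy), (26, Uma), (39, Bo), (4, Lee), (5, Pat)}

{(16, Wes), (22, Ivy), (26, Uma), (39, Bo), (4, Lee), (5, Pat)}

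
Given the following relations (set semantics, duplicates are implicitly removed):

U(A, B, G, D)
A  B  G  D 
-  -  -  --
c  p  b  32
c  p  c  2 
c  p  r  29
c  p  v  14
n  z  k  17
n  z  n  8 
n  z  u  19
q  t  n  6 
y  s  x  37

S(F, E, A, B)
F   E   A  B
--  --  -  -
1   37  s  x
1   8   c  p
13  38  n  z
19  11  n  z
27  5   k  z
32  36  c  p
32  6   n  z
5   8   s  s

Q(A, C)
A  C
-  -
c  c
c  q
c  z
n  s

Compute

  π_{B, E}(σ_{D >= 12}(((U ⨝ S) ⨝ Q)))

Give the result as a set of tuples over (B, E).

U ⋈ S (natural join on A, B): {(c, p, b, 32, 1, 8), (c, p, b, 32, 32, 36), (c, p, c, 2, 1, 8), (c, p, c, 2, 32, 36), (c, p, r, 29, 1, 8), (c, p, r, 29, 32, 36), (c, p, v, 14, 1, 8), (c, p, v, 14, 32, 36), (n, z, k, 17, 13, 38), (n, z, k, 17, 19, 11), (n, z, k, 17, 32, 6), (n, z, n, 8, 13, 38), (n, z, n, 8, 19, 11), (n, z, n, 8, 32, 6), (n, z, u, 19, 13, 38), (n, z, u, 19, 19, 11), (n, z, u, 19, 32, 6)}
(U ⨝ S) ⋈ Q (natural join on A): {(c, p, b, 32, 1, 8, c), (c, p, b, 32, 1, 8, q), (c, p, b, 32, 1, 8, z), (c, p, b, 32, 32, 36, c), (c, p, b, 32, 32, 36, q), (c, p, b, 32, 32, 36, z), (c, p, c, 2, 1, 8, c), (c, p, c, 2, 1, 8, q), (c, p, c, 2, 1, 8, z), (c, p, c, 2, 32, 36, c), (c, p, c, 2, 32, 36, q), (c, p, c, 2, 32, 36, z), (c, p, r, 29, 1, 8, c), (c, p, r, 29, 1, 8, q), (c, p, r, 29, 1, 8, z), (c, p, r, 29, 32, 36, c), (c, p, r, 29, 32, 36, q), (c, p, r, 29, 32, 36, z), (c, p, v, 14, 1, 8, c), (c, p, v, 14, 1, 8, q), (c, p, v, 14, 1, 8, z), (c, p, v, 14, 32, 36, c), (c, p, v, 14, 32, 36, q), (c, p, v, 14, 32, 36, z), (n, z, k, 17, 13, 38, s), (n, z, k, 17, 19, 11, s), (n, z, k, 17, 32, 6, s), (n, z, n, 8, 13, 38, s), (n, z, n, 8, 19, 11, s), (n, z, n, 8, 32, 6, s), (n, z, u, 19, 13, 38, s), (n, z, u, 19, 19, 11, s), (n, z, u, 19, 32, 6, s)}
Filtering on D >= 12 leaves {(c, p, b, 32, 1, 8, c), (c, p, b, 32, 1, 8, q), (c, p, b, 32, 1, 8, z), (c, p, b, 32, 32, 36, c), (c, p, b, 32, 32, 36, q), (c, p, b, 32, 32, 36, z), (c, p, r, 29, 1, 8, c), (c, p, r, 29, 1, 8, q), (c, p, r, 29, 1, 8, z), (c, p, r, 29, 32, 36, c), (c, p, r, 29, 32, 36, q), (c, p, r, 29, 32, 36, z), (c, p, v, 14, 1, 8, c), (c, p, v, 14, 1, 8, q), (c, p, v, 14, 1, 8, z), (c, p, v, 14, 32, 36, c), (c, p, v, 14, 32, 36, q), (c, p, v, 14, 32, 36, z), (n, z, k, 17, 13, 38, s), (n, z, k, 17, 19, 11, s), (n, z, k, 17, 32, 6, s), (n, z, u, 19, 13, 38, s), (n, z, u, 19, 19, 11, s), (n, z, u, 19, 32, 6, s)}.
Keep only column(s) B, E (19 duplicate(s) eliminated): {(p, 36), (p, 8), (z, 11), (z, 38), (z, 6)}

{(p, 36), (p, 8), (z, 11), (z, 38), (z, 6)}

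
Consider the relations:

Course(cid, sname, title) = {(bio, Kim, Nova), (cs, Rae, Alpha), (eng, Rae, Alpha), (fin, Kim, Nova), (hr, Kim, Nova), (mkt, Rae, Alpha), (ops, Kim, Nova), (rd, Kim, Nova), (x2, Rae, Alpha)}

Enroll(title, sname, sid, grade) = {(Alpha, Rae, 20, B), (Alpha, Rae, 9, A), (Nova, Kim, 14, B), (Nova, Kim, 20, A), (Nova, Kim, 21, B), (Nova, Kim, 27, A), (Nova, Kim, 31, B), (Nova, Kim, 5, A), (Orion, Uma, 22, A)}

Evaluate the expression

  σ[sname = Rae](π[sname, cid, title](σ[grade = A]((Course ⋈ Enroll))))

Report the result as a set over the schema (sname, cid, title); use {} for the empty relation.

Natural join on sname, title: {(bio, Kim, Nova, 14, B), (bio, Kim, Nova, 20, A), (bio, Kim, Nova, 21, B), (bio, Kim, Nova, 27, A), (bio, Kim, Nova, 31, B), (bio, Kim, Nova, 5, A), (cs, Rae, Alpha, 20, B), (cs, Rae, Alpha, 9, A), (eng, Rae, Alpha, 20, B), (eng, Rae, Alpha, 9, A), (fin, Kim, Nova, 14, B), (fin, Kim, Nova, 20, A), (fin, Kim, Nova, 21, B), (fin, Kim, Nova, 27, A), (fin, Kim, Nova, 31, B), (fin, Kim, Nova, 5, A), (hr, Kim, Nova, 14, B), (hr, Kim, Nova, 20, A), (hr, Kim, Nova, 21, B), (hr, Kim, Nova, 27, A), (hr, Kim, Nova, 31, B), (hr, Kim, Nova, 5, A), (mkt, Rae, Alpha, 20, B), (mkt, Rae, Alpha, 9, A), (ops, Kim, Nova, 14, B), (ops, Kim, Nova, 20, A), (ops, Kim, Nova, 21, B), (ops, Kim, Nova, 27, A), (ops, Kim, Nova, 31, B), (ops, Kim, Nova, 5, A), (rd, Kim, Nova, 14, B), (rd, Kim, Nova, 20, A), (rd, Kim, Nova, 21, B), (rd, Kim, Nova, 27, A), (rd, Kim, Nova, 31, B), (rd, Kim, Nova, 5, A), (x2, Rae, Alpha, 20, B), (x2, Rae, Alpha, 9, A)}
Filtering on grade = A leaves {(bio, Kim, Nova, 20, A), (bio, Kim, Nova, 27, A), (bio, Kim, Nova, 5, A), (cs, Rae, Alpha, 9, A), (eng, Rae, Alpha, 9, A), (fin, Kim, Nova, 20, A), (fin, Kim, Nova, 27, A), (fin, Kim, Nova, 5, A), (hr, Kim, Nova, 20, A), (hr, Kim, Nova, 27, A), (hr, Kim, Nova, 5, A), (mkt, Rae, Alpha, 9, A), (ops, Kim, Nova, 20, A), (ops, Kim, Nova, 27, A), (ops, Kim, Nova, 5, A), (rd, Kim, Nova, 20, A), (rd, Kim, Nova, 27, A), (rd, Kim, Nova, 5, A), (x2, Rae, Alpha, 9, A)}.
Keep only column(s) sname, cid, title (10 duplicate(s) eliminated): {(Kim, bio, Nova), (Kim, fin, Nova), (Kim, hr, Nova), (Kim, ops, Nova), (Kim, rd, Nova), (Rae, cs, Alpha), (Rae, eng, Alpha), (Rae, mkt, Alpha), (Rae, x2, Alpha)}
Filtering on sname = Rae leaves {(Rae, cs, Alpha), (Rae, eng, Alpha), (Rae, mkt, Alpha), (Rae, x2, Alpha)}.

{(Rae, cs, Alpha), (Rae, eng, Alpha), (Rae, mkt, Alpha), (Rae, x2, Alpha)}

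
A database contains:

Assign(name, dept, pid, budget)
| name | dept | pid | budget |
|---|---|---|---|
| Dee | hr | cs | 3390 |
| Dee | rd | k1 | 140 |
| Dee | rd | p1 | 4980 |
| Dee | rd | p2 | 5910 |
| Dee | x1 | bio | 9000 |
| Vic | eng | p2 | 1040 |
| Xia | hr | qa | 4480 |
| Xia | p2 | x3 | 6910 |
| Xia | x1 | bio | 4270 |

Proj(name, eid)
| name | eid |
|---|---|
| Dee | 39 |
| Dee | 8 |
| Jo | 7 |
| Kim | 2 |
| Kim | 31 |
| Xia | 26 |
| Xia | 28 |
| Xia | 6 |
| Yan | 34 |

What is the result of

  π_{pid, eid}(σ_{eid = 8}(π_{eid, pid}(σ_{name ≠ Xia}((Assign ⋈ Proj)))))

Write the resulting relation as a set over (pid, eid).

{(bio, 8), (cs, 8), (k1, 8), (p1, 8), (p2, 8)}

Joining Assign and Proj on name yields {(Dee, hr, cs, 3390, 39), (Dee, hr, cs, 3390, 8), (Dee, rd, k1, 140, 39), (Dee, rd, k1, 140, 8), (Dee, rd, p1, 4980, 39), (Dee, rd, p1, 4980, 8), (Dee, rd, p2, 5910, 39), (Dee, rd, p2, 5910, 8), (Dee, x1, bio, 9000, 39), (Dee, x1, bio, 9000, 8), (Xia, hr, qa, 4480, 26), (Xia, hr, qa, 4480, 28), (Xia, hr, qa, 4480, 6), (Xia, p2, x3, 6910, 26), (Xia, p2, x3, 6910, 28), (Xia, p2, x3, 6910, 6), (Xia, x1, bio, 4270, 26), (Xia, x1, bio, 4270, 28), (Xia, x1, bio, 4270, 6)}.
Filtering on name ≠ Xia leaves {(Dee, hr, cs, 3390, 39), (Dee, hr, cs, 3390, 8), (Dee, rd, k1, 140, 39), (Dee, rd, k1, 140, 8), (Dee, rd, p1, 4980, 39), (Dee, rd, p1, 4980, 8), (Dee, rd, p2, 5910, 39), (Dee, rd, p2, 5910, 8), (Dee, x1, bio, 9000, 39), (Dee, x1, bio, 9000, 8)}.
Keep only column(s) eid, pid: {(39, bio), (39, cs), (39, k1), (39, p1), (39, p2), (8, bio), (8, cs), (8, k1), (8, p1), (8, p2)}
Filtering on eid = 8 leaves {(8, bio), (8, cs), (8, k1), (8, p1), (8, p2)}.
Keep only column(s) pid, eid: {(bio, 8), (cs, 8), (k1, 8), (p1, 8), (p2, 8)}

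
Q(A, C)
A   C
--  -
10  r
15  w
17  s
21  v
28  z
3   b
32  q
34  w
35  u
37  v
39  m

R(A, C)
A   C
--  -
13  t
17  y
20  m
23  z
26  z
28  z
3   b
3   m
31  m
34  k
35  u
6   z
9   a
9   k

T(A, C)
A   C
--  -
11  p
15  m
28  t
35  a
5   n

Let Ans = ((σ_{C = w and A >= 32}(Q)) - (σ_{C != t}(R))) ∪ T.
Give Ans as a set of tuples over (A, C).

{(11, p), (15, m), (28, t), (34, w), (35, a), (5, n)}

Selection C = w and A >= 32: {(34, w)}
Selection C != t: {(17, y), (20, m), (23, z), (26, z), (28, z), (3, b), (3, m), (31, m), (34, k), (35, u), (6, z), (9, a), (9, k)}
Taking the difference: {(34, w)}
Taking the union: {(11, p), (15, m), (28, t), (34, w), (35, a), (5, n)}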